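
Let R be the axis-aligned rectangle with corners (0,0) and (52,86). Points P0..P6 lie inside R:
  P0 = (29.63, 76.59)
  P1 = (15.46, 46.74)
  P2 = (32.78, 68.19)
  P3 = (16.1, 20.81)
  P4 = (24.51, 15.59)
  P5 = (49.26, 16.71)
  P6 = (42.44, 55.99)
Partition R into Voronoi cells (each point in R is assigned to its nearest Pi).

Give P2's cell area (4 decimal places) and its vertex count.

Area of P2's cell: 401.0727 (4 vertices)

1. box [0,52]×[0,86]: [(0, 0) (52, 0) (52, 86) (0, 86)]
2. ⊥bis P2·P0 via (31.205,72.39): [(0, 60.6881) (0, 0) (52, 0) (52, 80.1881)]  |A|=3662.7825
3. ⊥bis P2·P1 via (24.12,57.465): [(13.7449, 65.8425) (52, 34.953) (52, 80.1881)]  |A|=865.2363
4. ⊥bis P2·P3 via (24.44,44.5): [(13.7449, 65.8425) (52, 34.953) (52, 80.1881)]  |A|=865.2363
5. ⊥bis P2·P4 via (28.645,41.89): [(13.7449, 65.8425) (46.9788, 39.0075) (52, 38.218) (52, 80.1881)]  |A|=857.0391
6. ⊥bis P2·P5 via (41.02,42.45): [(13.7449, 65.8425) (42.234, 42.8386) (52, 45.965) (52, 80.1881)]  |A|=811.4653
7. ⊥bis P2·P6 via (37.61,62.09): [(13.7449, 65.8425) (27.907, 54.4071) (52, 73.484) (52, 80.1881)]  |A|=401.0727
8. canonical 4-gon: [(13.7449, 65.8425) (27.907, 54.4071) (52, 73.484) (52, 80.1881)]
9. shoelace: 401.0727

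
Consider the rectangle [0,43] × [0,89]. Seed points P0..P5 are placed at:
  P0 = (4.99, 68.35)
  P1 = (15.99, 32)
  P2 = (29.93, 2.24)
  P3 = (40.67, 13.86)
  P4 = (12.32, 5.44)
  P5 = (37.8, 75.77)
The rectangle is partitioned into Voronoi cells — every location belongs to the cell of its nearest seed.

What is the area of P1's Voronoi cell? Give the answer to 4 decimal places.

1. box [0,43]×[0,89]: [(0, 0) (43, 0) (43, 89) (0, 89)]
2. ⊥bis P1·P0 via (10.49,50.175): [(0, 47.0006) (0, 0) (43, 0) (43, 60.013)]  |A|=2300.7913
3. ⊥bis P1·P2 via (22.96,17.12): [(0, 47.0006) (0, 6.3652) (43, 26.507) (43, 60.013)]  |A|=1594.0383
4. ⊥bis P1·P3 via (28.33,22.93): [(0, 47.0006) (0, 6.3652) (24.637, 17.9055) (43, 42.889) (43, 60.013)]  |A|=1443.6272
5. ⊥bis P1·P4 via (14.155,18.72): [(0, 47.0006) (0, 20.6759) (23.592, 17.416) (24.637, 17.9055) (43, 42.889) (43, 60.013)]  |A|=1274.8185
6. ⊥bis P1·P5 via (26.895,53.885): [(25.3288, 54.6654) (0, 47.0006) (0, 20.6759) (23.592, 17.416) (24.637, 17.9055) (43, 42.889) (43, 45.8601)]  |A|=1149.7694
7. canonical 7-gon: [(25.3288, 54.6654) (0, 47.0006) (0, 20.6759) (23.592, 17.416) (24.637, 17.9055) (43, 42.889) (43, 45.8601)]
8. shoelace: 1149.7694

Area of P1's cell: 1149.7694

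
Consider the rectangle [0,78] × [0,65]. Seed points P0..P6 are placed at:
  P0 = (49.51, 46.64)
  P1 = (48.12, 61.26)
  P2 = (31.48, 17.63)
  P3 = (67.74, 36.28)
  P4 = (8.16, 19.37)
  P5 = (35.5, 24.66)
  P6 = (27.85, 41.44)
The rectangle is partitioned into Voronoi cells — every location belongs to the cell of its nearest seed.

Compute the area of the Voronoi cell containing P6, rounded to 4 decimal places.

1. box [0,78]×[0,65]: [(0, 0) (78, 0) (78, 65) (0, 65)]
2. ⊥bis P6·P0 via (38.68,44.04): [(0, 0) (49.2529, 0) (33.6481, 65) (0, 65)]  |A|=2694.2794
3. ⊥bis P6·P1 via (37.985,51.35): [(0, 0) (49.2529, 0) (36.5801, 52.7868) (24.638, 65) (0, 65)]  |A|=2639.2587
4. ⊥bis P6·P2 via (29.665,29.535): [(0, 25.0124) (41.721, 31.373) (36.5801, 52.7868) (24.638, 65) (0, 65)]  |A|=1344.8827
5. ⊥bis P6·P3 via (47.795,38.86): [(0, 25.0124) (41.721, 31.373) (36.5801, 52.7868) (24.638, 65) (0, 65)]  |A|=1344.8827
6. ⊥bis P6·P4 via (18.005,30.405): [(0, 46.4684) (20.5396, 28.1438) (41.721, 31.373) (36.5801, 52.7868) (24.638, 65) (0, 65)]  |A|=1124.5343
7. ⊥bis P6·P5 via (31.675,33.05): [(0, 46.4684) (20.5396, 28.1438) (21.1011, 28.2294) (40.3671, 37.0127) (36.5801, 52.7868) (24.638, 65) (0, 65)]  |A|=1064.2613
8. canonical 7-gon: [(0, 46.4684) (20.5396, 28.1438) (21.1011, 28.2294) (40.3671, 37.0127) (36.5801, 52.7868) (24.638, 65) (0, 65)]
9. shoelace: 1064.2613

Area of P6's cell: 1064.2613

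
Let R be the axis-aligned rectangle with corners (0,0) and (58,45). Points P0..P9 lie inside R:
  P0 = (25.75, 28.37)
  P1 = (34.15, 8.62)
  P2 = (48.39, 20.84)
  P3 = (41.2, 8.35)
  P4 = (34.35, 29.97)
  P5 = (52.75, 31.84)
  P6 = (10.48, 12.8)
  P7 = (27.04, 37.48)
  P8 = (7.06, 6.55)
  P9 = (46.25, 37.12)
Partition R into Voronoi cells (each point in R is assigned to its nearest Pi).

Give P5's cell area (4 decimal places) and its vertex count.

Area of P5's cell: 142.6669 (3 vertices)

1. box [0,58]×[0,45]: [(0, 0) (58, 0) (58, 45) (0, 45)]
2. ⊥bis P5·P0 via (39.25,30.105): [(43.1191, 0) (58, 0) (58, 45) (37.3357, 45)]  |A|=799.7677
3. ⊥bis P5·P1 via (43.45,20.23): [(40.1828, 22.8472) (58, 8.575) (58, 45) (37.3357, 45)]  |A|=553.383
4. ⊥bis P5·P2 via (50.57,26.34): [(39.1523, 30.8656) (58, 23.395) (58, 45) (37.3357, 45)]  |A|=349.6415
5. ⊥bis P5·P3 via (46.975,20.095): [(39.1523, 30.8656) (58, 23.395) (58, 45) (37.3357, 45)]  |A|=349.6415
6. ⊥bis P5·P4 via (43.55,30.905): [(43.7388, 29.0477) (58, 23.395) (58, 45) (42.1175, 45)]  |A|=280.7383
7. ⊥bis P5·P6 via (31.615,22.32): [(43.7388, 29.0477) (58, 23.395) (58, 45) (42.1175, 45)]  |A|=280.7383
8. ⊥bis P5·P7 via (39.895,34.66): [(42.132, 44.8574) (43.7388, 29.0477) (58, 23.395) (58, 45) (42.1633, 45)]  |A|=280.735
9. ⊥bis P5·P8 via (29.905,19.195): [(42.132, 44.8574) (43.7388, 29.0477) (58, 23.395) (58, 45) (42.1633, 45)]  |A|=280.735
10. ⊥bis P5·P9 via (49.5,34.48): [(44.7588, 28.6433) (58, 23.395) (58, 44.944)]  |A|=142.6669
11. canonical 3-gon: [(44.7588, 28.6433) (58, 23.395) (58, 44.944)]
12. shoelace: 142.6669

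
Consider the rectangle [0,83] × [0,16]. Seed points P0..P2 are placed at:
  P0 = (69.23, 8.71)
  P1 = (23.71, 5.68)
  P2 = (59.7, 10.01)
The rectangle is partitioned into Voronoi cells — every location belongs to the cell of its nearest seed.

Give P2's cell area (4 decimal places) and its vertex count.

Area of P2's cell: 361.4901 (4 vertices)

1. box [0,83]×[0,16]: [(0, 0) (83, 0) (83, 16) (0, 16)]
2. ⊥bis P2·P0 via (64.465,9.36): [(0, 0) (63.1882, 0) (65.3708, 16) (0, 16)]  |A|=1028.4717
3. ⊥bis P2·P1 via (41.705,7.845): [(42.6488, 0) (63.1882, 0) (65.3708, 16) (40.7239, 16)]  |A|=361.4901
4. canonical 4-gon: [(42.6488, 0) (63.1882, 0) (65.3708, 16) (40.7239, 16)]
5. shoelace: 361.4901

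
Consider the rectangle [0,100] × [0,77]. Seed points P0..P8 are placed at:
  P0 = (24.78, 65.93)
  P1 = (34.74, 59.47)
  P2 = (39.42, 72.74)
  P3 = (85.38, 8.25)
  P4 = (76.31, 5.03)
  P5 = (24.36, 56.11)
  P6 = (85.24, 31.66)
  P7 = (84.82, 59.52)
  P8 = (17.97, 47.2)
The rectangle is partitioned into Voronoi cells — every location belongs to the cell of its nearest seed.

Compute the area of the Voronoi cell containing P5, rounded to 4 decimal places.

1. box [0,100]×[0,77]: [(0, 0) (100, 0) (100, 77) (0, 77)]
2. ⊥bis P5·P0 via (24.57,61.02): [(0, 62.0709) (0, 0) (100, 0) (100, 57.7939)]  |A|=5993.2363
3. ⊥bis P5·P1 via (29.55,57.79): [(28.5597, 60.8494) (0, 62.0709) (0, 0) (48.2566, 0)]  |A|=2354.5534
4. ⊥bis P5·P2 via (31.89,64.425): [(28.5597, 60.8494) (0, 62.0709) (0, 0) (48.2566, 0)]  |A|=2354.5534
5. ⊥bis P5·P3 via (54.87,32.18): [(42.8151, 16.8104) (28.5597, 60.8494) (0, 62.0709) (0, 0) (29.6302, 0)]  |A|=2197.9949
6. ⊥bis P5·P4 via (50.335,30.57): [(41.3267, 21.4083) (28.5597, 60.8494) (0, 62.0709) (0, 0) (20.277, 0)]  |A|=2055.0551
7. ⊥bis P5·P6 via (54.8,43.885): [(41.3267, 21.4083) (28.5597, 60.8494) (0, 62.0709) (0, 0) (20.277, 0)]  |A|=2055.0551
8. ⊥bis P5·P7 via (54.59,57.815): [(41.3267, 21.4083) (28.5597, 60.8494) (0, 62.0709) (0, 0) (20.277, 0)]  |A|=2055.0551
9. ⊥bis P5·P8 via (21.165,51.655): [(34.6714, 41.9686) (28.5597, 60.8494) (7.0627, 61.7688)]  |A|=200.1302
10. canonical 3-gon: [(34.6714, 41.9686) (28.5597, 60.8494) (7.0627, 61.7688)]
11. shoelace: 200.1302

Area of P5's cell: 200.1302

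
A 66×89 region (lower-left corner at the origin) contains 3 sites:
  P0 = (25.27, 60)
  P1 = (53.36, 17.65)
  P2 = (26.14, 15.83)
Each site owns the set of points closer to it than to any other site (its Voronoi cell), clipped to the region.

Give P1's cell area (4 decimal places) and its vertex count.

Area of P1's cell: 1261.9074 (4 vertices)

1. box [0,66]×[0,89]: [(0, 0) (66, 0) (66, 89) (0, 89)]
2. ⊥bis P1·P0 via (39.315,38.825): [(0, 12.7481) (0, 0) (66, 0) (66, 56.5247)]  |A|=2286.0006
3. ⊥bis P1·P2 via (39.75,16.74): [(38.3176, 38.1634) (40.8693, 0) (66, 0) (66, 56.5247)]  |A|=1261.9074
4. canonical 4-gon: [(38.3176, 38.1634) (40.8693, 0) (66, 0) (66, 56.5247)]
5. shoelace: 1261.9074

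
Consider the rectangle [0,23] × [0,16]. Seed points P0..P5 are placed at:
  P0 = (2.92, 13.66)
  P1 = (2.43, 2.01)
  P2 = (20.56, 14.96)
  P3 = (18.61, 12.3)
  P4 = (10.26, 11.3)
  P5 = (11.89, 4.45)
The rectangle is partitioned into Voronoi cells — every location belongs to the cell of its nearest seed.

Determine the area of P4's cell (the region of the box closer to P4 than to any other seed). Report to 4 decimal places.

Area of P4's cell: 66.8529

1. box [0,23]×[0,16]: [(0, 0) (23, 0) (23, 16) (0, 16)]
2. ⊥bis P4·P0 via (6.59,12.48): [(2.5774, 0) (23, 0) (23, 16) (7.7218, 16)]  |A|=285.607
3. ⊥bis P4·P1 via (6.345,6.655): [(5.0642, 7.7345) (14.2409, 0) (23, 0) (23, 16) (7.7218, 16)]  |A|=240.5011
4. ⊥bis P4·P2 via (15.41,13.13): [(5.0642, 7.7345) (14.2409, 0) (20.0756, 0) (14.3902, 16) (7.7218, 16)]  |A|=148.2273
5. ⊥bis P4·P3 via (14.435,11.8): [(5.0642, 7.7345) (14.2409, 0) (15.8482, 0) (13.932, 16) (7.7218, 16)]  |A|=110.7425
6. ⊥bis P4·P5 via (11.075,7.875): [(5.0642, 7.7345) (6.2576, 6.7287) (14.7989, 8.7611) (13.932, 16) (7.7218, 16)]  |A|=66.8529
7. canonical 5-gon: [(5.0642, 7.7345) (6.2576, 6.7287) (14.7989, 8.7611) (13.932, 16) (7.7218, 16)]
8. shoelace: 66.8529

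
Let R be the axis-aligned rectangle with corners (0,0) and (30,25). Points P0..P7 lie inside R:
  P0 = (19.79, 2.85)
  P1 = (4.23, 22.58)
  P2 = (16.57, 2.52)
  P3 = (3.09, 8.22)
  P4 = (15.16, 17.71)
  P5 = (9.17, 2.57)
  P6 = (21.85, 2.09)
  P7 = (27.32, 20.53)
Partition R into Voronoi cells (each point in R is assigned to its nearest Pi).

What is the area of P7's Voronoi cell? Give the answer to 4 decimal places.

Area of P7's cell: 120.7400

1. box [0,30]×[0,25]: [(0, 0) (30, 0) (30, 25) (0, 25)]
2. ⊥bis P7·P0 via (23.555,11.69): [(0, 21.7222) (30, 8.945) (30, 25) (0, 25)]  |A|=289.9915
3. ⊥bis P7·P1 via (15.775,21.555): [(15.2145, 15.2422) (30, 8.945) (30, 25) (16.0809, 25)]  |A|=186.5998
4. ⊥bis P7·P2 via (21.945,11.525): [(15.2398, 15.5272) (16.9697, 14.4947) (30, 8.945) (30, 25) (16.0809, 25)]  |A|=186.3402
5. ⊥bis P7·P3 via (15.205,14.375): [(15.2398, 15.5272) (16.9697, 14.4947) (30, 8.945) (30, 25) (16.0809, 25)]  |A|=186.3402
6. ⊥bis P7·P4 via (21.24,19.12): [(22.8982, 11.9697) (30, 8.945) (30, 25) (19.8764, 25)]  |A|=122.9662
7. ⊥bis P7·P5 via (18.245,11.55): [(22.8982, 11.9697) (30, 8.945) (30, 25) (19.8764, 25)]  |A|=122.9662
8. ⊥bis P7·P6 via (24.585,11.31): [(22.8982, 11.9697) (24.131, 11.4447) (30, 9.7037) (30, 25) (19.8764, 25)]  |A|=120.74
9. canonical 5-gon: [(22.8982, 11.9697) (24.131, 11.4447) (30, 9.7037) (30, 25) (19.8764, 25)]
10. shoelace: 120.74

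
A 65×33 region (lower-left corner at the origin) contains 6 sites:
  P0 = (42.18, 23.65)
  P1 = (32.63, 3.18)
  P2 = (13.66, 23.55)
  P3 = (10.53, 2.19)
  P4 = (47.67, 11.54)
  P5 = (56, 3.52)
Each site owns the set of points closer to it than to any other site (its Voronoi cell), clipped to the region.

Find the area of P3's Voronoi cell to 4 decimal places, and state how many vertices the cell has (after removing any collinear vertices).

Area of P3's cell: 280.2788 (4 vertices)

1. box [0,65]×[0,33]: [(0, 0) (65, 0) (65, 33) (0, 33)]
2. ⊥bis P3·P0 via (26.355,12.92): [(0, 0) (35.1153, 0) (12.7399, 33) (0, 33)]  |A|=789.6112
3. ⊥bis P3·P1 via (21.58,2.685): [(0, 0) (21.7003, 0) (20.7513, 21.1846) (12.7399, 33) (0, 33)]  |A|=647.5156
4. ⊥bis P3·P2 via (12.095,12.87): [(0, 14.6423) (0, 0) (21.7003, 0) (21.1834, 11.5382)]  |A|=280.2788
5. ⊥bis P3·P4 via (29.1,6.865): [(0, 14.6423) (0, 0) (21.7003, 0) (21.1834, 11.5382)]  |A|=280.2788
6. ⊥bis P3·P5 via (33.265,2.855): [(0, 14.6423) (0, 0) (21.7003, 0) (21.1834, 11.5382)]  |A|=280.2788
7. canonical 4-gon: [(0, 14.6423) (0, 0) (21.7003, 0) (21.1834, 11.5382)]
8. shoelace: 280.2788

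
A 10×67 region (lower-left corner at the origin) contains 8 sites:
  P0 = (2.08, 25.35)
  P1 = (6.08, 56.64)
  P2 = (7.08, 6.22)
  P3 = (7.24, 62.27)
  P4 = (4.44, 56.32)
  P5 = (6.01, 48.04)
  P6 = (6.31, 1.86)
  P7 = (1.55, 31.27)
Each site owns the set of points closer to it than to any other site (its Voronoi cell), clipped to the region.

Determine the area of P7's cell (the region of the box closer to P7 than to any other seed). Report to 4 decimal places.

Area of P7's cell: 107.3540

1. box [0,10]×[0,67]: [(0, 0) (10, 0) (10, 67) (0, 67)]
2. ⊥bis P7·P0 via (1.815,28.31): [(0, 28.1475) (10, 29.0428) (10, 67) (0, 67)]  |A|=384.0486
3. ⊥bis P7·P1 via (3.815,43.955): [(0, 44.6362) (0, 28.1475) (10, 29.0428) (10, 42.8506)]  |A|=151.4827
4. ⊥bis P7·P2 via (4.315,18.745): [(0, 44.6362) (0, 28.1475) (10, 29.0428) (10, 42.8506)]  |A|=151.4827
5. ⊥bis P7·P3 via (4.395,46.77): [(0, 44.6362) (0, 28.1475) (10, 29.0428) (10, 42.8506)]  |A|=151.4827
6. ⊥bis P7·P4 via (2.995,43.795): [(7.8443, 43.2355) (0, 44.1405) (0, 28.1475) (10, 29.0428) (10, 42.8506)]  |A|=149.5386
7. ⊥bis P7·P5 via (3.78,39.655): [(0, 40.6603) (0, 28.1475) (10, 29.0428) (10, 38.0008)]  |A|=107.354
8. ⊥bis P7·P6 via (3.93,16.565): [(0, 40.6603) (0, 28.1475) (10, 29.0428) (10, 38.0008)]  |A|=107.354
9. canonical 4-gon: [(0, 40.6603) (0, 28.1475) (10, 29.0428) (10, 38.0008)]
10. shoelace: 107.354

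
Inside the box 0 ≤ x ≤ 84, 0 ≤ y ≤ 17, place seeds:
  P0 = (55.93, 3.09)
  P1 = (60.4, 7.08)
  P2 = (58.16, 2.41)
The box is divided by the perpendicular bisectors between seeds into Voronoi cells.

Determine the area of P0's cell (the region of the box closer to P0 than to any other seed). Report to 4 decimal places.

Area of P0's cell: 919.3573

1. box [0,84]×[0,17]: [(0, 0) (84, 0) (84, 17) (0, 17)]
2. ⊥bis P0·P1 via (58.165,5.085): [(0, 0) (62.704, 0) (47.5295, 17) (0, 17)]  |A|=936.9841
3. ⊥bis P0·P2 via (57.045,2.75): [(0, 0) (56.2064, 0) (57.8609, 5.4257) (47.5295, 17) (0, 17)]  |A|=919.3573
4. canonical 5-gon: [(0, 0) (56.2064, 0) (57.8609, 5.4257) (47.5295, 17) (0, 17)]
5. shoelace: 919.3573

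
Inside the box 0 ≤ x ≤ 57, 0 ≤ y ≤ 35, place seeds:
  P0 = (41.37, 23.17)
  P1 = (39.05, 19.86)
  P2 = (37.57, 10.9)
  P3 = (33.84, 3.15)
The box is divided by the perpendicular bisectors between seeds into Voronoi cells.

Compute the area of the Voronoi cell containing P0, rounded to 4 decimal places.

Area of P0's cell: 450.5109

1. box [0,57]×[0,35]: [(0, 0) (57, 0) (57, 35) (0, 35)]
2. ⊥bis P0·P1 via (40.21,21.515): [(57, 9.7468) (57, 35) (20.9706, 35)]  |A|=454.9288
3. ⊥bis P0·P2 via (39.47,17.035): [(52.2475, 13.0778) (57, 11.606) (57, 35) (20.9706, 35)]  |A|=450.5109
4. ⊥bis P0·P3 via (37.605,13.16): [(52.2475, 13.0778) (57, 11.606) (57, 35) (20.9706, 35)]  |A|=450.5109
5. canonical 4-gon: [(52.2475, 13.0778) (57, 11.606) (57, 35) (20.9706, 35)]
6. shoelace: 450.5109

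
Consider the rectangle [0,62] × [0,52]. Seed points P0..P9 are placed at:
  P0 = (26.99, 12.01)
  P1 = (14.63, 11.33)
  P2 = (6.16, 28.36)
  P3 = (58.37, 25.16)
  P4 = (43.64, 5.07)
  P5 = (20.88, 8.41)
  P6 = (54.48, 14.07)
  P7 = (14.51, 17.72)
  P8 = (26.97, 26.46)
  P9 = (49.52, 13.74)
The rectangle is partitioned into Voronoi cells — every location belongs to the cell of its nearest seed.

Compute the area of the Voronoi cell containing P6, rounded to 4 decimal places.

Area of P6's cell: 178.5969

1. box [0,62]×[0,52]: [(0, 0) (62, 0) (62, 52) (0, 52)]
2. ⊥bis P6·P0 via (40.735,13.04): [(41.7122, 0) (62, 0) (62, 52) (37.8155, 52)]  |A|=1156.2811
3. ⊥bis P6·P1 via (34.555,12.7): [(41.7122, 0) (62, 0) (62, 52) (37.8155, 52)]  |A|=1156.2811
4. ⊥bis P6·P2 via (30.32,21.215): [(38.1407, 47.6599) (41.7122, 0) (62, 0) (62, 52) (39.4243, 52)]  |A|=1152.7899
5. ⊥bis P6·P3 via (56.425,19.615): [(39.8054, 25.4446) (41.7122, 0) (62, 0) (62, 17.6595)]  |A|=454.0798
6. ⊥bis P6·P4 via (49.06,9.57): [(39.8054, 25.4446) (40.1949, 20.2475) (57.0056, 0) (62, 0) (62, 17.6595)]  |A|=299.253
7. ⊥bis P6·P5 via (37.68,11.24): [(39.8054, 25.4446) (40.1949, 20.2475) (57.0056, 0) (62, 0) (62, 17.6595)]  |A|=299.253
8. ⊥bis P6·P7 via (34.495,15.895): [(39.8054, 25.4446) (40.1949, 20.2475) (57.0056, 0) (62, 0) (62, 17.6595)]  |A|=299.253
9. ⊥bis P6·P8 via (40.725,20.265): [(42.6141, 24.4594) (40.5335, 19.8397) (57.0056, 0) (62, 0) (62, 17.6595)]  |A|=290.9402
10. ⊥bis P6·P9 via (52,13.905): [(51.5053, 21.3407) (52.5697, 5.3428) (57.0056, 0) (62, 0) (62, 17.6595)]  |A|=178.5969
11. canonical 5-gon: [(51.5053, 21.3407) (52.5697, 5.3428) (57.0056, 0) (62, 0) (62, 17.6595)]
12. shoelace: 178.5969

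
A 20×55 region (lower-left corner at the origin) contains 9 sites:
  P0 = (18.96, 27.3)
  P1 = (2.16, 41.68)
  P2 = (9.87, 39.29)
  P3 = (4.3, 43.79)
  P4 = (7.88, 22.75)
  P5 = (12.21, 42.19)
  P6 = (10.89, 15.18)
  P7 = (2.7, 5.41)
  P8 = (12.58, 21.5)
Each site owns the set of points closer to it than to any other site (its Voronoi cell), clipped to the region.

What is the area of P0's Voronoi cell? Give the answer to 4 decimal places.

Area of P0's cell: 83.1821

1. box [0,20]×[0,55]: [(0, 0) (20, 0) (20, 55) (0, 55)]
2. ⊥bis P0·P1 via (10.56,34.49): [(0, 22.1529) (0, 0) (20, 0) (20, 45.5187)]  |A|=676.7152
3. ⊥bis P0·P2 via (14.415,33.295): [(0.5209, 22.7615) (0, 22.1529) (0, 0) (20, 0) (20, 37.5292)]  |A|=598.9013
4. ⊥bis P0·P3 via (11.63,35.545): [(0.5209, 22.7615) (0, 22.1529) (0, 0) (20, 0) (20, 37.5292)]  |A|=598.9013
5. ⊥bis P0·P4 via (13.42,25.025): [(11.0664, 30.7563) (20, 9.0016) (20, 37.5292)]  |A|=127.4265
6. ⊥bis P0·P5 via (15.585,34.745): [(17.432, 35.5823) (11.0664, 30.7563) (20, 9.0016) (20, 36.7464)]  |A|=126.4215
7. ⊥bis P0·P6 via (14.925,21.24): [(17.432, 35.5823) (11.0664, 30.7563) (14.9929, 21.1948) (20, 17.8609) (20, 36.7464)]  |A|=104.2418
8. ⊥bis P0·P7 via (10.83,16.355): [(17.432, 35.5823) (11.0664, 30.7563) (14.9929, 21.1948) (20, 17.8609) (20, 36.7464)]  |A|=104.2418
9. ⊥bis P0·P8 via (15.77,24.4): [(17.432, 35.5823) (11.0664, 30.7563) (11.952, 28.5998) (20, 19.747) (20, 36.7464)]  |A|=83.1821
10. canonical 5-gon: [(17.432, 35.5823) (11.0664, 30.7563) (11.952, 28.5998) (20, 19.747) (20, 36.7464)]
11. shoelace: 83.1821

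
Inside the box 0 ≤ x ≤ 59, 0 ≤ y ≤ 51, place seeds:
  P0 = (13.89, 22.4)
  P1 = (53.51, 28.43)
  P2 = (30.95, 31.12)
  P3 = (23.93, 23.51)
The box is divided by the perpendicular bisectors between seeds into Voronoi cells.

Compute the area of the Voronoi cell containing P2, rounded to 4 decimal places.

1. box [0,59]×[0,51]: [(0, 0) (59, 0) (59, 51) (0, 51)]
2. ⊥bis P2·P0 via (22.42,26.76): [(36.098, 0) (59, 0) (59, 51) (10.03, 51)]  |A|=1832.7343
3. ⊥bis P2·P1 via (42.23,29.775): [(36.098, 0) (38.6797, 0) (44.7608, 51) (10.03, 51)]  |A|=951.4676
4. ⊥bis P2·P3 via (27.44,27.315): [(17.4045, 36.5725) (40.5001, 15.2674) (44.7608, 51) (10.03, 51)]  |A|=708.5608
5. canonical 4-gon: [(17.4045, 36.5725) (40.5001, 15.2674) (44.7608, 51) (10.03, 51)]
6. shoelace: 708.5608

Area of P2's cell: 708.5608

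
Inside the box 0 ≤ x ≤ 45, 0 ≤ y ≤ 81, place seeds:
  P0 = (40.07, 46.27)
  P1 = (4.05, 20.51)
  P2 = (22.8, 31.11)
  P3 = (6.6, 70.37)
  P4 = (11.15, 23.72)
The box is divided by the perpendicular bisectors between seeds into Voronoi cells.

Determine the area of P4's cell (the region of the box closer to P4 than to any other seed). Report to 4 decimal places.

1. box [0,45]×[0,81]: [(0, 0) (45, 0) (45, 81) (0, 81)]
2. ⊥bis P4·P0 via (25.61,34.995): [(0, 67.8394) (0, 0) (45, 0) (45, 10.1276)]  |A|=1754.2585
3. ⊥bis P4·P1 via (7.6,22.115): [(0, 67.8394) (0, 38.925) (17.5985, 0) (45, 0) (45, 10.1276)]  |A|=1411.7486
4. ⊥bis P4·P2 via (16.975,27.415): [(0, 54.1753) (0, 38.925) (17.5985, 0) (34.3653, 0)]  |A|=588.3652
5. ⊥bis P4·P3 via (8.875,47.045): [(4.7766, 46.6453) (0, 46.1794) (0, 38.925) (17.5985, 0) (34.3653, 0)]  |A|=569.2686
6. canonical 5-gon: [(4.7766, 46.6453) (0, 46.1794) (0, 38.925) (17.5985, 0) (34.3653, 0)]
7. shoelace: 569.2686

Area of P4's cell: 569.2686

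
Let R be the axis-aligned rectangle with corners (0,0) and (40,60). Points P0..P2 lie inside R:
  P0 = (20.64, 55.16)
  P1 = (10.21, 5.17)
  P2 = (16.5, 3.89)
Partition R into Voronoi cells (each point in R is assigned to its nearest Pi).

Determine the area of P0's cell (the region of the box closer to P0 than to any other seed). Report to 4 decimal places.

Area of P0's cell: 1201.8667

1. box [0,40]×[0,60]: [(0, 0) (40, 0) (40, 60) (0, 60)]
2. ⊥bis P0·P1 via (15.425,30.165): [(0, 33.3833) (40, 25.0376) (40, 60) (0, 60)]  |A|=1231.5814
3. ⊥bis P0·P2 via (18.57,29.525): [(0, 33.3833) (18.4435, 29.5352) (40, 27.7945) (40, 60) (0, 60)]  |A|=1201.8667
4. canonical 5-gon: [(0, 33.3833) (18.4435, 29.5352) (40, 27.7945) (40, 60) (0, 60)]
5. shoelace: 1201.8667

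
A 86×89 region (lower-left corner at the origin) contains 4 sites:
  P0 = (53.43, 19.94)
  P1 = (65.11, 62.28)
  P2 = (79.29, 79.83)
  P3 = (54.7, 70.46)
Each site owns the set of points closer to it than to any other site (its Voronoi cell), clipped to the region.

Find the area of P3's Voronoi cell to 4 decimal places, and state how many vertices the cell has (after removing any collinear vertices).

1. box [0,86]×[0,89]: [(0, 0) (86, 0) (86, 89) (0, 89)]
2. ⊥bis P3·P0 via (54.065,45.2): [(0, 46.5591) (86, 44.3972) (86, 89) (0, 89)]  |A|=3742.8784
3. ⊥bis P3·P1 via (59.905,66.37): [(0, 46.5591) (43.4791, 45.4661) (77.6873, 89) (0, 89)]  |A|=2613.6597
4. ⊥bis P3·P2 via (66.995,75.145): [(0, 46.5591) (43.4791, 45.4661) (66.9314, 75.3119) (61.7156, 89) (0, 89)]  |A|=2504.3486
5. canonical 5-gon: [(0, 46.5591) (43.4791, 45.4661) (66.9314, 75.3119) (61.7156, 89) (0, 89)]
6. shoelace: 2504.3486

Area of P3's cell: 2504.3486 (5 vertices)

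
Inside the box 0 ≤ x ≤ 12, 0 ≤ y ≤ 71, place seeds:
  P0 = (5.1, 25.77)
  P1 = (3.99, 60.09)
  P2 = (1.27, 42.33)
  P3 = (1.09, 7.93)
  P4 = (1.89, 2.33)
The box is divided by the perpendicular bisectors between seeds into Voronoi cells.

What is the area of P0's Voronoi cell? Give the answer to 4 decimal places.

1. box [0,12]×[0,71]: [(0, 0) (12, 0) (12, 71) (0, 71)]
2. ⊥bis P0·P1 via (4.545,42.93): [(0, 42.783) (0, 0) (12, 0) (12, 43.1711)]  |A|=515.7247
3. ⊥bis P0·P2 via (3.185,34.05): [(0, 33.3134) (0, 0) (12, 0) (12, 36.0887)]  |A|=416.4126
4. ⊥bis P0·P3 via (3.095,16.85): [(0, 33.3134) (0, 17.5457) (12, 14.8484) (12, 36.0887)]  |A|=222.0483
5. ⊥bis P0·P4 via (3.495,14.05): [(0, 33.3134) (0, 17.5457) (12, 14.8484) (12, 36.0887)]  |A|=222.0483
6. canonical 4-gon: [(0, 33.3134) (0, 17.5457) (12, 14.8484) (12, 36.0887)]
7. shoelace: 222.0483

Area of P0's cell: 222.0483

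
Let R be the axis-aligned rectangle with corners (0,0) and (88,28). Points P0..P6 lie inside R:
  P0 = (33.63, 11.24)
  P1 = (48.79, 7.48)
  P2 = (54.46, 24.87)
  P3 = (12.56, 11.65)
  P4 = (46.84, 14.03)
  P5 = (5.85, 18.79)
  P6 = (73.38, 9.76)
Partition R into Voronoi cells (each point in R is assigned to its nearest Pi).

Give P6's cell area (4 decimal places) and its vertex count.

1. box [0,88]×[0,28]: [(0, 0) (88, 0) (88, 28) (0, 28)]
2. ⊥bis P6·P0 via (53.505,10.5): [(53.1141, 0) (88, 0) (88, 28) (54.1566, 28)]  |A|=962.2112
3. ⊥bis P6·P1 via (61.085,8.62): [(61.8843, 0) (88, 0) (88, 28) (59.2881, 28)]  |A|=767.5874
4. ⊥bis P6·P2 via (63.92,17.315): [(60.6576, 13.2299) (61.8843, 0) (88, 0) (88, 28) (72.4533, 28)]  |A|=670.3617
5. ⊥bis P6·P3 via (42.97,10.705): [(60.6576, 13.2299) (61.8843, 0) (88, 0) (88, 28) (72.4533, 28)]  |A|=670.3617
6. ⊥bis P6·P4 via (60.11,11.895): [(60.6576, 13.2299) (61.8843, 0) (88, 0) (88, 28) (72.4533, 28)]  |A|=670.3617
7. ⊥bis P6·P5 via (39.615,14.275): [(60.6576, 13.2299) (61.8843, 0) (88, 0) (88, 28) (72.4533, 28)]  |A|=670.3617
8. canonical 5-gon: [(60.6576, 13.2299) (61.8843, 0) (88, 0) (88, 28) (72.4533, 28)]
9. shoelace: 670.3617

Area of P6's cell: 670.3617 (5 vertices)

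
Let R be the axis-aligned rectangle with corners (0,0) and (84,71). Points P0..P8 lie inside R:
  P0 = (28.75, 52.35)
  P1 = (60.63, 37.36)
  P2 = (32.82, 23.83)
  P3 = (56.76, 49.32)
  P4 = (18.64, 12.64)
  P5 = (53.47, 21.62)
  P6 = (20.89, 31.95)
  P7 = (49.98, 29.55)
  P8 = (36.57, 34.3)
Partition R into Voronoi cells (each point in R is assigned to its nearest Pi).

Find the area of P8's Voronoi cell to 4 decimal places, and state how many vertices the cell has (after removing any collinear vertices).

Area of P8's cell: 258.8832 (5 vertices)

1. box [0,84]×[0,71]: [(0, 0) (84, 0) (84, 71) (0, 71)]
2. ⊥bis P8·P0 via (32.66,43.325): [(0, 29.1753) (0, 0) (84, 0) (84, 65.5676)]  |A|=3979.2036
3. ⊥bis P8·P1 via (48.6,35.83): [(46.8641, 49.4788) (0, 29.1753) (0, 0) (53.1569, 0)]  |A|=1998.7093
4. ⊥bis P8·P2 via (34.695,29.065): [(50.1651, 23.5241) (46.8641, 49.4788) (15.5624, 35.9176)]  |A|=428.5948
5. ⊥bis P8·P3 via (46.665,41.81): [(50.1651, 23.5241) (48.0816, 39.9057) (42.399, 47.5443) (15.5624, 35.9176)]  |A|=406.0449
6. ⊥bis P8·P4 via (27.605,23.47): [(50.1651, 23.5241) (48.0816, 39.9057) (42.399, 47.5443) (15.5624, 35.9176)]  |A|=406.0449
7. ⊥bis P8·P5 via (45.02,27.96): [(43.4865, 25.9162) (48.937, 33.1806) (48.0816, 39.9057) (42.399, 47.5443) (15.5624, 35.9176)]  |A|=375.2683
8. ⊥bis P8·P6 via (28.73,33.125): [(29.0346, 31.0924) (43.4865, 25.9162) (48.937, 33.1806) (48.0816, 39.9057) (42.399, 47.5443) (27.5341, 41.1043)]  |A|=311.4472
9. ⊥bis P8·P7 via (43.275,31.925): [(29.0346, 31.0924) (41.41, 26.6599) (46.7405, 41.7086) (42.399, 47.5443) (27.5341, 41.1043)]  |A|=258.8832
10. canonical 5-gon: [(29.0346, 31.0924) (41.41, 26.6599) (46.7405, 41.7086) (42.399, 47.5443) (27.5341, 41.1043)]
11. shoelace: 258.8832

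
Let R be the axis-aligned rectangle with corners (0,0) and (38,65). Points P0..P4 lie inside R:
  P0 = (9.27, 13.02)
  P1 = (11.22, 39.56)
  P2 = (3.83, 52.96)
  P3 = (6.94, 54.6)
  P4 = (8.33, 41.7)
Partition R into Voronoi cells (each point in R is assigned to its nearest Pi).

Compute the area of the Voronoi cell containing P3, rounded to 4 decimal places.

1. box [0,38]×[0,65]: [(0, 0) (38, 0) (38, 65) (0, 65)]
2. ⊥bis P3·P0 via (8.105,33.81): [(0, 33.3558) (38, 35.4852) (38, 65) (0, 65)]  |A|=1162.0203
3. ⊥bis P3·P1 via (9.08,47.08): [(0, 44.4961) (38, 55.3099) (38, 65) (0, 65)]  |A|=573.6868
4. ⊥bis P3·P2 via (5.385,53.78): [(0, 63.9918) (8.9392, 47.0399) (38, 55.3099) (38, 65) (0, 65)]  |A|=486.5483
5. ⊥bis P3·P4 via (7.635,48.15): [(0, 63.9918) (8.3152, 48.2233) (16.0118, 49.0526) (38, 55.3099) (38, 65) (0, 65)]  |A|=481.7356
6. canonical 6-gon: [(0, 63.9918) (8.3152, 48.2233) (16.0118, 49.0526) (38, 55.3099) (38, 65) (0, 65)]
7. shoelace: 481.7356

Area of P3's cell: 481.7356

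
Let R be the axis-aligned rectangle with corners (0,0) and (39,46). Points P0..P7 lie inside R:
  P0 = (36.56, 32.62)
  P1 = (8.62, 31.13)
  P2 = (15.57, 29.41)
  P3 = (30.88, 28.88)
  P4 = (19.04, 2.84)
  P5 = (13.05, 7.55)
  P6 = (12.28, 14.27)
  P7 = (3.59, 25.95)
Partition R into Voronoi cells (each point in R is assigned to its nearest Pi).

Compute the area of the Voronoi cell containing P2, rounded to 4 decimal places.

Area of P2's cell: 257.5995

1. box [0,39]×[0,46]: [(0, 0) (39, 0) (39, 46) (0, 46)]
2. ⊥bis P2·P0 via (26.065,31.015): [(0, 0) (30.8081, 0) (23.7733, 46) (0, 46)]  |A|=1255.3737
3. ⊥bis P2·P1 via (12.095,30.27): [(4.6037, 0) (30.8081, 0) (23.7733, 46) (15.9879, 46)]  |A|=781.7667
4. ⊥bis P2·P3 via (23.225,29.145): [(4.6037, 0) (22.2161, 0) (23.802, 45.8126) (23.7733, 46) (15.9879, 46)]  |A|=584.9542
5. ⊥bis P2·P4 via (17.305,16.125): [(8.3034, 14.9494) (22.7991, 16.8425) (23.802, 45.8126) (23.7733, 46) (15.9879, 46)]  |A|=331.7871
6. ⊥bis P2·P5 via (14.31,18.48): [(9.3196, 19.0553) (22.8218, 17.4988) (23.802, 45.8126) (23.7733, 46) (15.9879, 46)]  |A|=298.5421
7. ⊥bis P2·P6 via (13.925,21.84): [(10.2086, 22.6476) (22.9046, 19.8887) (23.802, 45.8126) (23.7733, 46) (15.9879, 46)]  |A|=258.3127
8. ⊥bis P2·P7 via (9.58,27.68): [(10.5892, 24.1856) (11.0887, 22.4563) (22.9046, 19.8887) (23.802, 45.8126) (23.7733, 46) (15.9879, 46)]  |A|=257.5995
9. canonical 6-gon: [(10.5892, 24.1856) (11.0887, 22.4563) (22.9046, 19.8887) (23.802, 45.8126) (23.7733, 46) (15.9879, 46)]
10. shoelace: 257.5995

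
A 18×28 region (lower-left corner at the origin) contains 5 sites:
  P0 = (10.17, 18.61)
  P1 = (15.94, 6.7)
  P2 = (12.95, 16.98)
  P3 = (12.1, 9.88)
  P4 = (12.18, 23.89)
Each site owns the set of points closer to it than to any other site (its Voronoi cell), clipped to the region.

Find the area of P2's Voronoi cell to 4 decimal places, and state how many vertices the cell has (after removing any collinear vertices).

Area of P2's cell: 51.3705 (5 vertices)

1. box [0,18]×[0,28]: [(0, 0) (18, 0) (18, 28) (0, 28)]
2. ⊥bis P2·P0 via (11.56,17.795): [(1.1262, 0) (18, 0) (18, 28) (17.5435, 28)]  |A|=242.6235
3. ⊥bis P2·P1 via (14.445,11.84): [(6.7574, 9.604) (18, 12.874) (18, 28) (17.5435, 28)]  |A|=89.2269
4. ⊥bis P2·P3 via (12.525,13.43): [(9.2318, 13.8243) (17.7578, 12.8035) (18, 12.874) (18, 28) (17.5435, 28)]  |A|=69.9732
5. ⊥bis P2·P4 via (12.565,20.435): [(13.1459, 20.4997) (9.2318, 13.8243) (17.7578, 12.8035) (18, 12.874) (18, 21.0406)]  |A|=51.3705
6. canonical 5-gon: [(13.1459, 20.4997) (9.2318, 13.8243) (17.7578, 12.8035) (18, 12.874) (18, 21.0406)]
7. shoelace: 51.3705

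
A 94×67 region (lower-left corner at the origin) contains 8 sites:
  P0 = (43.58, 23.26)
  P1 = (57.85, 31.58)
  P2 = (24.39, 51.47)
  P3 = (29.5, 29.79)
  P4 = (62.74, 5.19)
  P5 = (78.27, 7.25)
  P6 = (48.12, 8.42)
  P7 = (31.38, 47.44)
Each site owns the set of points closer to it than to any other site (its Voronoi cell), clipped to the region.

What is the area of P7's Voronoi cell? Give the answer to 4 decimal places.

Area of P7's cell: 650.3052

1. box [0,94]×[0,67]: [(0, 0) (94, 0) (94, 67) (0, 67)]
2. ⊥bis P7·P0 via (37.48,35.35): [(0, 16.4395) (94, 63.8671) (94, 67) (0, 67)]  |A|=2523.589
3. ⊥bis P7·P1 via (44.615,39.51): [(0, 16.4395) (44.134, 38.7073) (61.0862, 67) (0, 67)]  |A|=1979.8661
4. ⊥bis P7·P2 via (27.885,49.455): [(12.4809, 22.7367) (44.134, 38.7073) (61.0862, 67) (38.0004, 67)]  |A|=823.3356
5. ⊥bis P7·P3 via (30.44,38.615): [(22.1447, 39.4986) (41.596, 37.4267) (44.134, 38.7073) (61.0862, 67) (38.0004, 67)]  |A|=650.3052
6. ⊥bis P7·P4 via (47.06,26.315): [(22.1447, 39.4986) (41.596, 37.4267) (44.134, 38.7073) (61.0862, 67) (38.0004, 67)]  |A|=650.3052
7. ⊥bis P7·P5 via (54.825,27.345): [(22.1447, 39.4986) (41.596, 37.4267) (44.134, 38.7073) (61.0862, 67) (38.0004, 67)]  |A|=650.3052
8. ⊥bis P7·P6 via (39.75,27.93): [(22.1447, 39.4986) (41.596, 37.4267) (44.134, 38.7073) (61.0862, 67) (38.0004, 67)]  |A|=650.3052
9. canonical 5-gon: [(22.1447, 39.4986) (41.596, 37.4267) (44.134, 38.7073) (61.0862, 67) (38.0004, 67)]
10. shoelace: 650.3052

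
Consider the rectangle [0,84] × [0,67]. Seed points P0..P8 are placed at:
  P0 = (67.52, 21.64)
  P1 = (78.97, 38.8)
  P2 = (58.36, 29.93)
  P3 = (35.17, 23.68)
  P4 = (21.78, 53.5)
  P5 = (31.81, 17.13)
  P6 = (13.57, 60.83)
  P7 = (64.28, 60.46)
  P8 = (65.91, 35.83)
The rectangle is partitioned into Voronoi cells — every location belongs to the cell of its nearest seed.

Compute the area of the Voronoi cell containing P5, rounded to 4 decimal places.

1. box [0,84]×[0,67]: [(0, 0) (84, 0) (84, 67) (0, 67)]
2. ⊥bis P5·P0 via (49.665,19.385): [(0, 0) (52.1132, 0) (43.6515, 67) (0, 67)]  |A|=3208.117
3. ⊥bis P5·P1 via (55.39,27.965): [(0, 0) (52.1132, 0) (46.0007, 48.3987) (37.4534, 67) (0, 67)]  |A|=3150.4715
4. ⊥bis P5·P2 via (45.085,23.53): [(0, 0) (52.1132, 0) (50.5814, 12.1294) (24.1277, 67) (0, 67)]  |A|=2672.4769
5. ⊥bis P5·P3 via (33.49,20.405): [(0, 37.5846) (0, 0) (52.1132, 0) (50.6478, 11.6035)]  |A|=1254.135
6. ⊥bis P5·P4 via (26.795,35.315): [(12.246, 31.3027) (0, 27.9256) (0, 0) (52.1132, 0) (50.6478, 11.6035)]  |A|=1194.9929
7. ⊥bis P5·P6 via (22.69,38.98): [(12.246, 31.3027) (0, 27.9256) (0, 0) (52.1132, 0) (50.6478, 11.6035)]  |A|=1194.9929
8. ⊥bis P5·P7 via (48.045,38.795): [(12.246, 31.3027) (0, 27.9256) (0, 0) (52.1132, 0) (50.6478, 11.6035)]  |A|=1194.9929
9. ⊥bis P5·P8 via (48.86,26.48): [(12.246, 31.3027) (0, 27.9256) (0, 0) (52.1132, 0) (50.6478, 11.6035)]  |A|=1194.9929
10. canonical 5-gon: [(12.246, 31.3027) (0, 27.9256) (0, 0) (52.1132, 0) (50.6478, 11.6035)]
11. shoelace: 1194.9929

Area of P5's cell: 1194.9929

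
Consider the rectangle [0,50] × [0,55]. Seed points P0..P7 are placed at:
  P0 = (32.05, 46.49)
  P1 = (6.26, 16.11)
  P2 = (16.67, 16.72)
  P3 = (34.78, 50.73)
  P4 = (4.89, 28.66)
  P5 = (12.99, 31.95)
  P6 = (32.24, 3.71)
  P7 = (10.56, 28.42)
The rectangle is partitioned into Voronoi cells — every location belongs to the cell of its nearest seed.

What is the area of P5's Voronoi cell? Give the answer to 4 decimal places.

Area of P5's cell: 448.8442

1. box [0,50]×[0,55]: [(0, 0) (50, 0) (50, 55) (0, 55)]
2. ⊥bis P5·P0 via (22.52,39.22): [(0, 0) (50, 0) (50, 3.1974) (10.4822, 55) (0, 55)]  |A|=1726.4363
3. ⊥bis P5·P1 via (9.625,24.03): [(0, 28.1194) (45.8483, 8.6397) (10.4822, 55) (0, 55)]  |A|=859.1936
4. ⊥bis P5·P2 via (14.83,24.335): [(0, 28.1194) (11.0544, 23.4227) (30.9109, 28.2206) (10.4822, 55) (0, 55)]  |A|=628.9542
5. ⊥bis P5·P3 via (23.885,41.34): [(0, 28.1194) (11.0544, 23.4227) (30.9109, 28.2206) (10.4822, 55) (0, 55)]  |A|=628.9542
6. ⊥bis P5·P4 via (8.94,30.305): [(0, 52.3153) (11.6745, 23.5726) (30.9109, 28.2206) (10.4822, 55) (0, 55)]  |A|=485.4314
7. ⊥bis P5·P6 via (22.615,17.83): [(0, 52.3153) (11.6745, 23.5726) (30.9109, 28.2206) (10.4822, 55) (0, 55)]  |A|=485.4314
8. ⊥bis P5·P7 via (11.775,30.185): [(0, 52.3153) (7.9073, 32.8474) (18.859, 25.3085) (30.9109, 28.2206) (10.4822, 55) (0, 55)]  |A|=448.8442
9. canonical 6-gon: [(0, 52.3153) (7.9073, 32.8474) (18.859, 25.3085) (30.9109, 28.2206) (10.4822, 55) (0, 55)]
10. shoelace: 448.8442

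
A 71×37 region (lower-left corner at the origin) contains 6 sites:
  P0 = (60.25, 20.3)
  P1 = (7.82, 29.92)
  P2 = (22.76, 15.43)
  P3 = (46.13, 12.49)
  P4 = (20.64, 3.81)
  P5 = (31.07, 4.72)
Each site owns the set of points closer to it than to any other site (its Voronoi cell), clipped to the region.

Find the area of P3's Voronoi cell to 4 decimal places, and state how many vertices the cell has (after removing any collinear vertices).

Area of P3's cell: 545.8771 (5 vertices)

1. box [0,71]×[0,37]: [(0, 0) (71, 0) (71, 37) (0, 37)]
2. ⊥bis P3·P0 via (53.19,16.395): [(0, 0) (62.2583, 0) (41.793, 37) (0, 37)]  |A|=1924.9505
3. ⊥bis P3·P1 via (26.975,21.205): [(17.3273, 0) (62.2583, 0) (41.793, 37) (34.1613, 37)]  |A|=972.4115
4. ⊥bis P3·P2 via (34.445,13.96): [(32.6888, 0) (62.2583, 0) (41.793, 37) (37.3435, 37)]  |A|=629.3533
5. ⊥bis P3·P4 via (33.385,8.15): [(33.6253, 7.4443) (36.1603, 0) (62.2583, 0) (41.793, 37) (37.3435, 37)]  |A|=616.4319
6. ⊥bis P3·P5 via (38.6,8.605): [(34.7179, 16.1294) (43.0396, 0) (62.2583, 0) (41.793, 37) (37.3435, 37)]  |A|=545.8771
7. canonical 5-gon: [(34.7179, 16.1294) (43.0396, 0) (62.2583, 0) (41.793, 37) (37.3435, 37)]
8. shoelace: 545.8771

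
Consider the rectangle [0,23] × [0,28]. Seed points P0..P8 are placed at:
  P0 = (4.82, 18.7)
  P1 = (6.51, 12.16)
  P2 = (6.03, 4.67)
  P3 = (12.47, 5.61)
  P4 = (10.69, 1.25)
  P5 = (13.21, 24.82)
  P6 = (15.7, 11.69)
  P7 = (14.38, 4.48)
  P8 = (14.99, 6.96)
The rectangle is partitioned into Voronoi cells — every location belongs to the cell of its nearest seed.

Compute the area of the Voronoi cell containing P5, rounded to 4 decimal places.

Area of P5's cell: 139.7735

1. box [0,23]×[0,28]: [(0, 0) (23, 0) (23, 28) (0, 28)]
2. ⊥bis P5·P0 via (9.015,21.76): [(23, 2.5878) (23, 28) (4.4633, 28)]  |A|=235.5297
3. ⊥bis P5·P1 via (9.86,18.49): [(12.3687, 17.1623) (23, 11.536) (23, 28) (4.4633, 28)]  |A|=187.9642
4. ⊥bis P5·P2 via (9.62,14.745): [(12.3687, 17.1623) (23, 11.536) (23, 28) (4.4633, 28)]  |A|=187.9642
5. ⊥bis P5·P3 via (12.84,15.215): [(12.3687, 17.1623) (16.3001, 15.0817) (23, 14.8236) (23, 28) (4.4633, 28)]  |A|=176.9508
6. ⊥bis P5·P4 via (11.95,13.035): [(12.3687, 17.1623) (16.3001, 15.0817) (23, 14.8236) (23, 28) (4.4633, 28)]  |A|=176.9508
7. ⊥bis P5·P6 via (14.455,18.255): [(11.9221, 17.7747) (23, 19.8755) (23, 28) (4.4633, 28)]  |A|=139.7735
8. ⊥bis P5·P7 via (13.795,14.65): [(11.9221, 17.7747) (23, 19.8755) (23, 28) (4.4633, 28)]  |A|=139.7735
9. ⊥bis P5·P8 via (14.1,15.89): [(11.9221, 17.7747) (23, 19.8755) (23, 28) (4.4633, 28)]  |A|=139.7735
10. canonical 4-gon: [(11.9221, 17.7747) (23, 19.8755) (23, 28) (4.4633, 28)]
11. shoelace: 139.7735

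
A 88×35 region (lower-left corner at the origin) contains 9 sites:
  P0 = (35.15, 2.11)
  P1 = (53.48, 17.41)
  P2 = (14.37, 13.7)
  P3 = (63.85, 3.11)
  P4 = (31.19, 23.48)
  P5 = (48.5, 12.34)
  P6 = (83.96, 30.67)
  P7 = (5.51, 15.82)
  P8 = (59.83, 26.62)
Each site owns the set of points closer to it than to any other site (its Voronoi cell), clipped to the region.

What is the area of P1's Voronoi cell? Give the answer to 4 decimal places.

Area of P1's cell: 199.4468

1. box [0,88]×[0,35]: [(0, 0) (88, 0) (88, 35) (0, 35)]
2. ⊥bis P1·P0 via (44.315,9.76): [(52.4616, 0) (88, 0) (88, 35) (23.2472, 35)]  |A|=1755.0945
3. ⊥bis P1·P2 via (33.925,15.555): [(33.213, 23.0606) (52.4616, 0) (88, 0) (88, 35) (32.0804, 35)]  |A|=1702.363
4. ⊥bis P1·P3 via (58.665,10.26): [(33.213, 23.0606) (49.4659, 3.589) (88, 31.533) (88, 35) (32.0804, 35)]  |A|=1031.0407
5. ⊥bis P1·P4 via (42.335,20.445): [(40.6281, 14.177) (49.4659, 3.589) (88, 31.533) (88, 35) (46.2986, 35)]  |A|=843.7732
6. ⊥bis P1·P5 via (50.99,14.875): [(42.9648, 22.7577) (56.9526, 9.0182) (88, 31.533) (88, 35) (46.2986, 35)]  |A|=704.0823
7. ⊥bis P1·P6 via (68.72,24.04): [(42.9648, 22.7577) (56.9526, 9.0182) (70.8658, 19.1077) (63.952, 35) (46.2986, 35)]  |A|=483.2906
8. ⊥bis P1·P7 via (29.495,16.615): [(42.9648, 22.7577) (56.9526, 9.0182) (70.8658, 19.1077) (63.952, 35) (46.2986, 35)]  |A|=483.2906
9. ⊥bis P1·P8 via (56.655,22.015): [(44.9586, 30.0793) (42.9648, 22.7577) (56.9526, 9.0182) (65.9949, 15.5754)]  |A|=199.4468
10. canonical 4-gon: [(44.9586, 30.0793) (42.9648, 22.7577) (56.9526, 9.0182) (65.9949, 15.5754)]
11. shoelace: 199.4468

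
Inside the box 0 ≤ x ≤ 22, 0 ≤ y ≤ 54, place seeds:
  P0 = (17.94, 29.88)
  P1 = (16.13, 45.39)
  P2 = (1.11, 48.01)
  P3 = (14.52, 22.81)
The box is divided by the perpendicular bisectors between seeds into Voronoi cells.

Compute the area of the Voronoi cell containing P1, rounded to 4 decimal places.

1. box [0,22]×[0,54]: [(0, 0) (22, 0) (22, 54) (0, 54)]
2. ⊥bis P1·P0 via (17.035,37.635): [(0, 35.647) (22, 38.2144) (22, 54) (0, 54)]  |A|=375.5241
3. ⊥bis P1·P2 via (8.62,46.7): [(6.831, 36.4442) (22, 38.2144) (22, 54) (9.8934, 54)]  |A|=225.9962
4. ⊥bis P1·P3 via (15.325,34.1): [(6.831, 36.4442) (22, 38.2144) (22, 54) (9.8934, 54)]  |A|=225.9962
5. canonical 4-gon: [(6.831, 36.4442) (22, 38.2144) (22, 54) (9.8934, 54)]
6. shoelace: 225.9962

Area of P1's cell: 225.9962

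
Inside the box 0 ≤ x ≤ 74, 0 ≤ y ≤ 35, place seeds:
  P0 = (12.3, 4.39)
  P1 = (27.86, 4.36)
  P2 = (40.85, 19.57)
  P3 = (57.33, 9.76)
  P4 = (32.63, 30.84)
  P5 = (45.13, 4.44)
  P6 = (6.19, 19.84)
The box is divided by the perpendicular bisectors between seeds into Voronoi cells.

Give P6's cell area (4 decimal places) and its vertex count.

1. box [0,74]×[0,35]: [(0, 0) (74, 0) (74, 35) (0, 35)]
2. ⊥bis P6·P0 via (9.245,12.115): [(0, 8.4589) (67.113, 35) (0, 35)]  |A|=890.6264
3. ⊥bis P6·P1 via (17.025,12.1): [(0, 8.4589) (20.1032, 16.4091) (33.3837, 35) (0, 35)]  |A|=577.097
4. ⊥bis P6·P2 via (23.52,19.705): [(0, 8.4589) (20.1032, 16.4091) (23.5317, 21.2086) (23.6391, 35) (0, 35)]  |A|=509.9016
5. ⊥bis P6·P3 via (31.76,14.8): [(0, 8.4589) (20.1032, 16.4091) (23.5317, 21.2086) (23.6391, 35) (0, 35)]  |A|=509.9016
6. ⊥bis P6·P4 via (19.41,25.34): [(0, 8.4589) (20.1032, 16.4091) (22.0132, 19.0828) (15.3911, 35) (0, 35)]  |A|=433.9018
7. ⊥bis P6·P5 via (25.66,12.14): [(0, 8.4589) (20.1032, 16.4091) (22.0132, 19.0828) (15.3911, 35) (0, 35)]  |A|=433.9018
8. canonical 5-gon: [(0, 8.4589) (20.1032, 16.4091) (22.0132, 19.0828) (15.3911, 35) (0, 35)]
9. shoelace: 433.9018

Area of P6's cell: 433.9018 (5 vertices)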